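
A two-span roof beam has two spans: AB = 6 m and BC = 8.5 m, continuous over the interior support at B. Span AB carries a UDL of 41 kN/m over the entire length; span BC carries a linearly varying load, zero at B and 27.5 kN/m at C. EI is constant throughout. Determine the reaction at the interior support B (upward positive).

Insert a hinge at B; M_B is the redundant, and each span becomes simply supported.
Discontinuity in slope at B on the released structure — sum the simple-span end rotations:
  span AB: UDL 41: wL³/(24EI) = 369/EI
  span BC: triangular load, peak 27.5: 7w₀L³/(360EI) = 328.4/EI
  relative rotation θ_0 = (369 + 328.4)/EI = 697.4/EI
A unit hogging moment at B produces rotation L₁/(3EI) + L₂/(3EI) = 4.833/EI.
Compatibility: M_B·(L₁+L₂)/(3EI) = θ_0, giving M_B = 144.3 kN·m (hogging).
Span AB, ΣM about A with M_B applied at B: R_B^{AB}·6 = 738 + 144.3, so R_B^{AB} = 147 kN and R_A = 246 − 147 = 98.95 kN.
Span BC, ΣM about C: R_B^{BC}·8.5 = 331.1 + 144.3, so R_B^{BC} = 55.93 kN and R_C = 116.9 − 55.93 = 60.94 kN.
R_B = 147 + 55.93 = 203 kN.

R_B = 203 kN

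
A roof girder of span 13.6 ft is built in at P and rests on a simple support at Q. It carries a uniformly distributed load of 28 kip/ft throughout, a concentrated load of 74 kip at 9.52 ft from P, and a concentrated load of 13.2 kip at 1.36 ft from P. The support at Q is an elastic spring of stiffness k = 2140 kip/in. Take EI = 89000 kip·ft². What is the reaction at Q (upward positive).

R_Q = 183.9 kip

Remove the prop at Q; the released (primary) structure is a cantilever built in at P.
Primary-structure tip deflection at Q by superposition:
  UDL 28: wL⁴/(8EI) = 119736/EI
  point load 74 at a = 9.52: Pa²(3L − a)/(6EI) = 34964/EI
  point load 13.2 at a = 1.36: Pa²(3L − a)/(6EI) = 160.5/EI
  δ_0 = 154860/EI
Tip deflection under a unit load at Q: L³/(3EI) = 838.5/EI.
With EI = 89000 kip·ft²: δ_0 = 1.74 ft and δ_{QQ} = 0.009421 ft/kip.
Compatibility — the spring shortens by R_Q/k under the reaction it provides: δ_0 − R_Q·δ_{QQ} = R_Q/k. With 1/k = 1/(2140×12) ft/kip = 0.000039 ft/kip, R_Q = δ_0 / (δ_{QQ} + 1/k) = 1.74 / (0.009421 + 0.000039) = 183.9 kip.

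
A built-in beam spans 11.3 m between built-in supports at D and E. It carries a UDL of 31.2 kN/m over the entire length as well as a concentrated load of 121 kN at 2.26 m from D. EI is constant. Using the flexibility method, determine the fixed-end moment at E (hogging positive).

M_E = 375.7 kN·m

Take the two fixed-end moments M_D, M_E as redundants; the released structure is the simple span DE.
On the primary (simply-supported) span, the end slopes from the loading are:
  at D: UDL 31.2: wL³/(24EI) = 1876/EI
  at E: UDL 31.2: wL³/(24EI) = 1876/EI
  at D: point load 121 at a = 2.26: Pab(L + b)/(6LEI) = 741.6/EI
  at E: point load 121 at a = 2.26: Pab(L + a)/(6LEI) = 494.4/EI
  θ_D0 = 2617/EI,  θ_E0 = 2370/EI
Flexibility coefficients: a unit moment at one end gives L/(3EI) there and L/(6EI) at the far end, so f₁₁ = f₂₂ = 3.767/EI and f₁₂ = f₂₁ = 1.883/EI.
Compatibility — zero rotation at each built-in end:
  3.767 M_D + 1.883 M_E = 2617
  1.883 M_D + 3.767 M_E = 2370
Solving the pair gives M_D = 507 kN·m and M_E = 375.7 kN·m (hogging).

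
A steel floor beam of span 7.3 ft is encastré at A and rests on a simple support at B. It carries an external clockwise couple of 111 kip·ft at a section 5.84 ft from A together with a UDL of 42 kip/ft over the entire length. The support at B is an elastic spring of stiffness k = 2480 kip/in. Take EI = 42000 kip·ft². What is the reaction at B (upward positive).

R_B = 135.4 kip

Take the reaction at B as the redundant and release it; the primary structure is a cantilever fixed at A.
Downward deflection at the released point B due to the loads:
  clockwise couple 111 at a = 5.84: M₀a(2L − a)/(2EI) = 2839/EI
  UDL 42: wL⁴/(8EI) = 14909/EI
  δ_0 = 17748/EI
Flexibility coefficient — unit upward force at B: δ_{BB} = L³/(3EI) = 129.7/EI.
With EI = 42000 kip·ft²: δ_0 = 0.42258 ft and δ_{BB} = 0.003087 ft/kip.
Compatibility — the spring shortens by R_B/k under the reaction it provides: δ_0 − R_B·δ_{BB} = R_B/k. With 1/k = 1/(2480×12) ft/kip = 0.000034 ft/kip, R_B = δ_0 / (δ_{BB} + 1/k) = 0.42258 / (0.003087 + 0.000034) = 135.4 kip.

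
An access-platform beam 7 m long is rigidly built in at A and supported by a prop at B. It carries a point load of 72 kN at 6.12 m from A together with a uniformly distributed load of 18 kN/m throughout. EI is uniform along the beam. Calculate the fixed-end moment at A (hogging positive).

M_A = 141.4 kN·m

Remove the prop at B; the released (primary) structure is a cantilever built in at A.
Free-end deflection of the primary structure under the applied loading (downward +):
  point load 72 at a = 6.12: Pa²(3L − a)/(6EI) = 6688/EI
  UDL 18: wL⁴/(8EI) = 5402/EI
  δ_0 = 12090/EI
Tip deflection under a unit load at B: L³/(3EI) = 114.3/EI.
The prop prevents deflection at B: R_B = δ_0/δ_{BB} = 12090/114.3 = 105.7 kN.
Moment equilibrium about A: M_A = Σ(load moments about A) − R_B·L = 881.6 − 105.7×7 = 141.4 kN·m.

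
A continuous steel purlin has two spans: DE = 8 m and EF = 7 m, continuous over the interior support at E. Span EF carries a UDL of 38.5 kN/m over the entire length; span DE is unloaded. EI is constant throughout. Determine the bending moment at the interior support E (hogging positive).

Release continuity at E by inserting a hinge; the redundant is the internal moment M_E. The primary structure is two simply-supported spans DE and EF.
Rotations at E on the released spans (each span's end-slope, ×1/EI):
  span EF: UDL 38.5: wL³/(24EI) = 550.2/EI
  relative rotation θ_0 = (0 + 550.2)/EI = 550.2/EI
A unit hogging moment at E produces rotation L₁/(3EI) + L₂/(3EI) = 5/EI.
Compatibility: M_E·(L₁+L₂)/(3EI) = θ_0, giving M_E = 110 kN·m (hogging).

M_E = 110 kN·m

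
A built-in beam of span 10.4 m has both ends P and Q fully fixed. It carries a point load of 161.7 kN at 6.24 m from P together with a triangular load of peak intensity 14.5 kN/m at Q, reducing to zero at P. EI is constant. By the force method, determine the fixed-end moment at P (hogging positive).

Release both end moments; the primary structure is a simply-supported span PQ with redundants M_P and M_Q.
End rotations of the released simple span under the applied load (×1/EI):
  at P: point load 161.7 at a = 6.24: Pab(L + b)/(6LEI) = 979.4/EI
  at Q: point load 161.7 at a = 6.24: Pab(L + a)/(6LEI) = 1119/EI
  at P: triangular load, peak 14.5: 7w₀L³/(360EI) = 317.1/EI
  at Q: triangular load, peak 14.5: w₀L³/(45EI) = 362.5/EI
  θ_P0 = 1297/EI,  θ_Q0 = 1482/EI
Flexibility coefficients: a unit moment at one end gives L/(3EI) there and L/(6EI) at the far end, so f₁₁ = f₂₂ = 3.467/EI and f₁₂ = f₂₁ = 1.733/EI.
Compatibility — zero rotation at each built-in end:
  3.467 M_P + 1.733 M_Q = 1297
  1.733 M_P + 3.467 M_Q = 1482
Solving the pair gives M_P = 213.7 kN·m and M_Q = 320.6 kN·m (hogging).

M_P = 213.7 kN·m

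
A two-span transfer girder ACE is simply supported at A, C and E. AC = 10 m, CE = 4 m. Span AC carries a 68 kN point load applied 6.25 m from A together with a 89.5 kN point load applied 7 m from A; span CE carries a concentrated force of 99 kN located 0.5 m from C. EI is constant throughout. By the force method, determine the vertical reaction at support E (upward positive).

R_E = -42.18 kN

Release continuity at C by inserting a hinge; the redundant is the internal moment M_C. The primary structure is two simply-supported spans AC and CE.
End slopes at the hinge C, treating each span as simply supported:
  span AC: point load 68 at a = 6.25: Pab(L + a)/(6LEI) = 431.6/EI
  span AC: point load 89.5 at a = 7: Pab(L + a)/(6LEI) = 532.5/EI
  span CE: point load 99 at a = 0.5: Pab(L + b)/(6LEI) = 54.14/EI
  relative rotation θ_0 = (964.2 + 54.14)/EI = 1018/EI
A unit hogging moment at C produces rotation L₁/(3EI) + L₂/(3EI) = 4.667/EI.
Compatibility: M_C·(L₁+L₂)/(3EI) = θ_0, giving M_C = 218.2 kN·m (hogging).
Span CE, ΣM about E: R_C^{CE}·4 = 346.5 + 218.2, so R_C^{CE} = 141.2 kN and R_E = 99 − 141.2 = -42.18 kN.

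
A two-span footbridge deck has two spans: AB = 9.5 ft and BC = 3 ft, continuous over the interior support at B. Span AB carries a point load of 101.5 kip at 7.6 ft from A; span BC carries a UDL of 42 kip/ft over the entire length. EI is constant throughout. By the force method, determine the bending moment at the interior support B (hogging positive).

M_B = 116.9 kip·ft

Insert a hinge at B; M_B is the redundant, and each span becomes simply supported.
Discontinuity in slope at B on the released structure — sum the simple-span end rotations:
  span AB: point load 101.5 at a = 7.6: Pab(L + a)/(6LEI) = 439.7/EI
  span BC: UDL 42: wL³/(24EI) = 47.25/EI
  relative rotation θ_0 = (439.7 + 47.25)/EI = 486.9/EI
A unit hogging moment at B produces rotation L₁/(3EI) + L₂/(3EI) = 4.167/EI.
Slope continuity at B: θ_0 = M_B·4.167/EI, so M_B = 486.9/4.167 = 116.9 kip·ft (hogging).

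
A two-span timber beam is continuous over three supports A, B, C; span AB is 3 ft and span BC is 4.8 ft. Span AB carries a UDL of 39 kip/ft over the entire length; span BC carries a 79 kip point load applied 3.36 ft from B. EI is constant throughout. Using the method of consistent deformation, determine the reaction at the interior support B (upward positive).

Take M_B as the redundant. Released structure: two simple spans AB and BC with a hinge at B.
End slopes at the hinge B, treating each span as simply supported:
  span AB: UDL 39: wL³/(24EI) = 43.88/EI
  span BC: point load 79 at a = 3.36: Pab(L + b)/(6LEI) = 82.82/EI
  relative rotation θ_0 = (43.88 + 82.82)/EI = 126.7/EI
A unit hogging moment at B produces rotation L₁/(3EI) + L₂/(3EI) = 2.6/EI.
Slope continuity at B: θ_0 = M_B·2.6/EI, so M_B = 126.7/2.6 = 48.73 kip·ft (hogging).
Span AB, ΣM about A with M_B applied at B: R_B^{AB}·3 = 175.5 + 48.73, so R_B^{AB} = 74.74 kip and R_A = 117 − 74.74 = 42.26 kip.
Span BC, ΣM about C: R_B^{BC}·4.8 = 113.8 + 48.73, so R_B^{BC} = 33.85 kip and R_C = 79 − 33.85 = 45.15 kip.
R_B = 74.74 + 33.85 = 108.6 kip.

R_B = 108.6 kip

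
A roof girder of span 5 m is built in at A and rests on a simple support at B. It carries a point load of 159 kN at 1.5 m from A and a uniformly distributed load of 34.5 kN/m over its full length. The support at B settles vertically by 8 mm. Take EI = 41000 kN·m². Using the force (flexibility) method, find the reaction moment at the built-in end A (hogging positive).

M_A = 289.1 kN·m

Choose R_B as the redundant. The primary structure is the cantilever fixed at A.
Downward deflection at the released point B due to the loads:
  point load 159 at a = 1.5: Pa²(3L − a)/(6EI) = 804.9/EI
  UDL 34.5: wL⁴/(8EI) = 2695/EI
  δ_0 = 3500/EI
Flexibility coefficient — unit upward force at B: δ_{BB} = L³/(3EI) = 41.67/EI.
With EI = 41000 kN·m²: δ_0 = 0.085372 m and δ_{BB} = 0.001016 m/kN.
Compatibility — the beam at B must follow the support down by 0.008 m: δ_0 − R_B·δ_{BB} = 0.008, so R_B = (0.085372 − 0.008)/0.001016 = 76.13 kN.
Moment equilibrium about A: M_A = Σ(load moments about A) − R_B·L = 669.8 − 76.13×5 = 289.1 kN·m.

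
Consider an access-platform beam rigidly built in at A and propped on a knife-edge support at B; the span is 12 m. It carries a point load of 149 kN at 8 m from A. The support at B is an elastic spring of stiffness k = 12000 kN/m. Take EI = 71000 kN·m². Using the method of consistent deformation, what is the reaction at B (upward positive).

R_B = 76.47 kN

Remove the prop at B; the released (primary) structure is a cantilever built in at A.
Downward deflection at the released point B due to the loads:
  point load 149 at a = 8: Pa²(3L − a)/(6EI) = 44501/EI
Flexibility coefficient — unit upward force at B: δ_{BB} = L³/(3EI) = 576/EI.
With EI = 71000 kN·m²: δ_0 = 0.62678 m and δ_{BB} = 0.008113 m/kN.
Compatibility — the spring shortens by R_B/k under the reaction it provides: δ_0 − R_B·δ_{BB} = R_B/k. With 1/k = 0.000083 m/kN, R_B = δ_0 / (δ_{BB} + 1/k) = 0.62678 / (0.008113 + 0.000083) = 76.47 kN.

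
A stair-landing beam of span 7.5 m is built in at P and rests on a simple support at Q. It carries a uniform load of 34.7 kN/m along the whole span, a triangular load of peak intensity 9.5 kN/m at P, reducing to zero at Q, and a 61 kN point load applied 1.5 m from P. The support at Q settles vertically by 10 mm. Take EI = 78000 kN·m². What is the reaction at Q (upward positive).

Choose R_Q as the redundant. The primary structure is the cantilever fixed at P.
Primary-structure tip deflection at Q by superposition:
  UDL 34.7: wL⁴/(8EI) = 13724/EI
  triangular load, peak 9.5 at the fixed end: w₀L⁴/(30EI) = 1002/EI
  point load 61 at a = 1.5: Pa²(3L − a)/(6EI) = 480.4/EI
  δ_0 = 15206/EI
Tip deflection under a unit load at Q: L³/(3EI) = 140.6/EI.
With EI = 78000 kN·m²: δ_0 = 0.19495 m and δ_{QQ} = 0.001803 m/kN.
Compatibility — the beam at Q must follow the support down by 0.01 m: δ_0 − R_Q·δ_{QQ} = 0.01, so R_Q = (0.19495 − 0.01)/0.001803 = 102.6 kN.

R_Q = 102.6 kN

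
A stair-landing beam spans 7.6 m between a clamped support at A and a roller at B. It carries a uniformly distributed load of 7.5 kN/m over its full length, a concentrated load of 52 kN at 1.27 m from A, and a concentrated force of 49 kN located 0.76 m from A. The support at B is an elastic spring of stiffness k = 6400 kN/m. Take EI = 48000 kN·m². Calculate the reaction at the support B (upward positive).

Choose R_B as the redundant. The primary structure is the cantilever fixed at A.
Primary-structure tip deflection at B by superposition:
  UDL 7.5: wL⁴/(8EI) = 3128/EI
  point load 52 at a = 1.27: Pa²(3L − a)/(6EI) = 301/EI
  point load 49 at a = 0.76: Pa²(3L − a)/(6EI) = 104/EI
  δ_0 = 3533/EI
Tip deflection under a unit load at B: L³/(3EI) = 146.3/EI.
With EI = 48000 kN·m²: δ_0 = 0.073596 m and δ_{BB} = 0.003048 m/kN.
Compatibility — the spring shortens by R_B/k under the reaction it provides: δ_0 − R_B·δ_{BB} = R_B/k. With 1/k = 0.000156 m/kN, R_B = δ_0 / (δ_{BB} + 1/k) = 0.073596 / (0.003048 + 0.000156) = 22.97 kN.

R_B = 22.97 kN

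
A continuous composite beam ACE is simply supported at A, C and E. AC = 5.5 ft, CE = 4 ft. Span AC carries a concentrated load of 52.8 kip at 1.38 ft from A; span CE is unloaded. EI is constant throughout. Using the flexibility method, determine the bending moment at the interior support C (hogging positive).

Insert a hinge at C; M_C is the redundant, and each span becomes simply supported.
Discontinuity in slope at C on the released structure — sum the simple-span end rotations:
  span AC: point load 52.8 at a = 1.38: Pab(L + a)/(6LEI) = 62.59/EI
  relative rotation θ_0 = (62.59 + 0)/EI = 62.59/EI
A unit hogging moment at C produces rotation L₁/(3EI) + L₂/(3EI) = 3.167/EI.
Compatibility: M_C·(L₁+L₂)/(3EI) = θ_0, giving M_C = 19.76 kip·ft (hogging).

M_C = 19.76 kip·ft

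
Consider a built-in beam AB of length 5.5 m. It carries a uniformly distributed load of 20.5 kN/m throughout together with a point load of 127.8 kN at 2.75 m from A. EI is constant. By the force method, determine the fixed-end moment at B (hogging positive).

M_B = 139.5 kN·m

Take the two fixed-end moments M_A, M_B as redundants; the released structure is the simple span AB.
On the primary (simply-supported) span, the end slopes from the loading are:
  at A: UDL 20.5: wL³/(24EI) = 142.1/EI
  at B: UDL 20.5: wL³/(24EI) = 142.1/EI
  at A: point load 127.8 at a = 2.75: Pab(L + b)/(6LEI) = 241.6/EI
  at B: point load 127.8 at a = 2.75: Pab(L + a)/(6LEI) = 241.6/EI
  θ_A0 = 383.7/EI,  θ_B0 = 383.7/EI
Flexibility coefficients: a unit moment at one end gives L/(3EI) there and L/(6EI) at the far end, so f₁₁ = f₂₂ = 1.833/EI and f₁₂ = f₂₁ = 0.9167/EI.
Compatibility — zero rotation at each built-in end:
  1.833 M_A + 0.9167 M_B = 383.7
  0.9167 M_A + 1.833 M_B = 383.7
Solving the pair gives M_A = 139.5 kN·m and M_B = 139.5 kN·m (hogging).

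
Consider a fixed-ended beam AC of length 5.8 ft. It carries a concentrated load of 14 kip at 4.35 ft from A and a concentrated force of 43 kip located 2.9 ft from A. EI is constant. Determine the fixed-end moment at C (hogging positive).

M_C = 42.59 kip·ft

Take the two fixed-end moments M_A, M_C as redundants; the released structure is the simple span AC.
On the primary (simply-supported) span, the end slopes from the loading are:
  at A: point load 14 at a = 4.35: Pab(L + b)/(6LEI) = 18.4/EI
  at C: point load 14 at a = 4.35: Pab(L + a)/(6LEI) = 25.76/EI
  at A: point load 43 at a = 2.9: Pab(L + b)/(6LEI) = 90.41/EI
  at C: point load 43 at a = 2.9: Pab(L + a)/(6LEI) = 90.41/EI
  θ_A0 = 108.8/EI,  θ_C0 = 116.2/EI
Flexibility coefficients: a unit moment at one end gives L/(3EI) there and L/(6EI) at the far end, so f₁₁ = f₂₂ = 1.933/EI and f₁₂ = f₂₁ = 0.9667/EI.
Compatibility — zero rotation at each built-in end:
  1.933 M_A + 0.9667 M_C = 108.8
  0.9667 M_A + 1.933 M_C = 116.2
Solving the pair gives M_A = 34.98 kip·ft and M_C = 42.59 kip·ft (hogging).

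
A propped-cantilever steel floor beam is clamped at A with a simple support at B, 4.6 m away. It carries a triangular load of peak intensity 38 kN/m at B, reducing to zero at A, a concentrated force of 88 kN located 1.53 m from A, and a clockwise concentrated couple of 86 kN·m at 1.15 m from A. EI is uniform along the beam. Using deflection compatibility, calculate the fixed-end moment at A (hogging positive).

M_A = 151.4 kN·m

Choose R_B as the redundant. The primary structure is the cantilever fixed at A.
Free-end deflection of the primary structure under the applied loading (downward +):
  triangular load, peak 38 at the free end: 11w₀L⁴/(120EI) = 1560/EI
  point load 88 at a = 1.53: Pa²(3L − a)/(6EI) = 421.3/EI
  clockwise couple 86 at a = 1.15: M₀a(2L − a)/(2EI) = 398.1/EI
  δ_0 = 2379/EI
Tip deflection under a unit load at B: L³/(3EI) = 32.45/EI.
The prop prevents deflection at B: R_B = δ_0/δ_{BB} = 2379/32.45 = 73.32 kN.
Moment equilibrium about A: M_A = Σ(load moments about A) − R_B·L = 488.7 − 73.32×4.6 = 151.4 kN·m.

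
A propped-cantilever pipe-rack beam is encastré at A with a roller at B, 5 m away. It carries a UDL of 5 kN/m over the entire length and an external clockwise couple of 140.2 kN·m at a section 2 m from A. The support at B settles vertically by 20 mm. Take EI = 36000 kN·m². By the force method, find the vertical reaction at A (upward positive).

R_A = 5.987 kN

Release the roller at B. Primary structure: cantilever fixed at A.
Primary-structure tip deflection at B by superposition:
  UDL 5: wL⁴/(8EI) = 390.6/EI
  clockwise couple 140.2 at a = 2: M₀a(2L − a)/(2EI) = 1122/EI
  δ_0 = 1512/EI
Flexibility coefficient — unit upward force at B: δ_{BB} = L³/(3EI) = 41.67/EI.
With EI = 36000 kN·m²: δ_0 = 0.042006 m and δ_{BB} = 0.001157 m/kN.
Compatibility — the beam at B must follow the support down by 0.02 m: δ_0 − R_B·δ_{BB} = 0.02, so R_B = (0.042006 − 0.02)/0.001157 = 19.01 kN.
Vertical equilibrium: R_A = ΣP − R_B = 25 − 19.01 = 5.987 kN.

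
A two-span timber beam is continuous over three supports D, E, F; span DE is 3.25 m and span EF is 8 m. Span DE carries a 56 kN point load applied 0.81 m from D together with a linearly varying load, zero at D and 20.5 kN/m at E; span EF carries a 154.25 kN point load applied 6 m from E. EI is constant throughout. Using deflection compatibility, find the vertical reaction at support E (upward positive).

Release continuity at E by inserting a hinge; the redundant is the internal moment M_E. The primary structure is two simply-supported spans DE and EF.
Rotations at E on the released spans (each span's end-slope, ×1/EI):
  span DE: point load 56 at a = 0.81: Pab(L + a)/(6LEI) = 23.04/EI
  span DE: triangular load, peak 20.5: w₀L³/(45EI) = 15.64/EI
  span EF: point load 154.25 at a = 6: Pab(L + b)/(6LEI) = 385.6/EI
  relative rotation θ_0 = (38.68 + 385.6)/EI = 424.3/EI
A unit hogging moment at E produces rotation L₁/(3EI) + L₂/(3EI) = 3.75/EI.
Slope continuity at E: θ_0 = M_E·3.75/EI, so M_E = 424.3/3.75 = 113.1 kN·m (hogging).
Span DE, ΣM about D with M_E applied at E: R_E^{DE}·3.25 = 117.5 + 113.1, so R_E^{DE} = 70.98 kN and R_D = 89.31 − 70.98 = 18.33 kN.
Span EF, ΣM about F: R_E^{EF}·8 = 308.5 + 113.1, so R_E^{EF} = 52.71 kN and R_F = 154.2 − 52.71 = 101.5 kN.
R_E = 70.98 + 52.71 = 123.7 kN.

R_E = 123.7 kN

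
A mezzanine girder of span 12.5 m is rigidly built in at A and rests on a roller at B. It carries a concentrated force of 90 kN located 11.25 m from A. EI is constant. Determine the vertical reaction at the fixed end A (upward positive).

R_A = 13.46 kN

Choose R_B as the redundant. The primary structure is the cantilever fixed at A.
Primary-structure tip deflection at B by superposition:
  point load 90 at a = 11.25: Pa²(3L − a)/(6EI) = 49834/EI
Tip deflection under a unit load at B: L³/(3EI) = 651/EI.
Compatibility at B: δ_0 − R_B·δ_{BB} = 0, so R_B = 49834/651 = 76.55 kN.
Vertical equilibrium: R_A = ΣP − R_B = 90 − 76.55 = 13.46 kN.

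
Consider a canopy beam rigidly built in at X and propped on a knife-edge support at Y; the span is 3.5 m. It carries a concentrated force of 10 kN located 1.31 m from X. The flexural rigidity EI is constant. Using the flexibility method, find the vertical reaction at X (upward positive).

Choose R_Y as the redundant. The primary structure is the cantilever fixed at X.
Deflection at Y on the released cantilever, summing each load's contribution:
  point load 10 at a = 1.31: Pa²(3L − a)/(6EI) = 26.28/EI
Tip deflection under a unit load at Y: L³/(3EI) = 14.29/EI.
Compatibility at Y: δ_0 − R_Y·δ_{YY} = 0, so R_Y = 26.28/14.29 = 1.839 kN.
Vertical equilibrium: R_X = ΣP − R_Y = 10 − 1.839 = 8.161 kN.

R_X = 8.161 kN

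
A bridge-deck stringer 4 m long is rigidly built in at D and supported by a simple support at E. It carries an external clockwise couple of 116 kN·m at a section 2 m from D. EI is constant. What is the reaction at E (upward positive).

R_E = 32.62 kN

Remove the prop at E; the released (primary) structure is a cantilever built in at D.
Deflection at E on the released cantilever, summing each load's contribution:
  clockwise couple 116 at a = 2: M₀a(2L − a)/(2EI) = 696/EI
Flexibility coefficient — unit upward force at E: δ_{EE} = L³/(3EI) = 21.33/EI.
The prop prevents deflection at E: R_E = δ_0/δ_{EE} = 696/21.33 = 32.62 kN.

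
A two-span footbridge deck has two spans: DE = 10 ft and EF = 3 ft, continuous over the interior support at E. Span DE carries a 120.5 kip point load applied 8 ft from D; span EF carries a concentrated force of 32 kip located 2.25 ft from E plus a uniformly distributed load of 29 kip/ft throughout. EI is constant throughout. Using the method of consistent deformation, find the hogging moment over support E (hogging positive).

M_E = 143.6 kip·ft

Insert a hinge at E; M_E is the redundant, and each span becomes simply supported.
End slopes at the hinge E, treating each span as simply supported:
  span DE: point load 120.5 at a = 8: Pab(L + a)/(6LEI) = 578.4/EI
  span EF: point load 32 at a = 2.25: Pab(L + b)/(6LEI) = 11.25/EI
  span EF: UDL 29: wL³/(24EI) = 32.62/EI
  relative rotation θ_0 = (578.4 + 43.88)/EI = 622.3/EI
A unit hogging moment at E produces rotation L₁/(3EI) + L₂/(3EI) = 4.333/EI.
Slope continuity at E: θ_0 = M_E·4.333/EI, so M_E = 622.3/4.333 = 143.6 kip·ft (hogging).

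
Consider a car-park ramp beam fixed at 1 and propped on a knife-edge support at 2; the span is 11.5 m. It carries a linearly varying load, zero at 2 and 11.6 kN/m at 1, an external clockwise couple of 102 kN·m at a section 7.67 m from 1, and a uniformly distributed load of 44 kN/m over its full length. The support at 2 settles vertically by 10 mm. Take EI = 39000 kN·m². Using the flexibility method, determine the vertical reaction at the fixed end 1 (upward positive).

Release the roller at 2. Primary structure: cantilever fixed at 1.
Free-end deflection of the primary structure under the applied loading (downward +):
  triangular load, peak 11.6 at the fixed end: w₀L⁴/(30EI) = 6763/EI
  clockwise couple 102 at a = 7.67: M₀a(2L − a)/(2EI) = 5997/EI
  UDL 44: wL⁴/(8EI) = 96195/EI
  δ_0 = 108955/EI
Flexibility coefficient — unit upward force at 2: δ_{22} = L³/(3EI) = 507/EI.
With EI = 39000 kN·m²: δ_0 = 2.7937 m and δ_{22} = 0.012999 m/kN.
Compatibility — the beam at 2 must follow the support down by 0.01 m: δ_0 − R_2·δ_{22} = 0.01, so R_2 = (2.7937 − 0.01)/0.012999 = 214.1 kN.
Vertical equilibrium: R_1 = ΣP − R_2 = 572.7 − 214.1 = 358.6 kN.

R_1 = 358.6 kN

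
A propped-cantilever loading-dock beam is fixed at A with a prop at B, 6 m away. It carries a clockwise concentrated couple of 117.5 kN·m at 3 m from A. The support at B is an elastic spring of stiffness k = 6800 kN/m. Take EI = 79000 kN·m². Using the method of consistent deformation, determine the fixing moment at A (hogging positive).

M_A = 3.678 kN·m

Take the reaction at B as the redundant and release it; the primary structure is a cantilever fixed at A.
Free-end deflection of the primary structure under the applied loading (downward +):
  clockwise couple 117.5 at a = 3: M₀a(2L − a)/(2EI) = 1586/EI
Tip deflection under a unit load at B: L³/(3EI) = 72/EI.
With EI = 79000 kN·m²: δ_0 = 0.020079 m and δ_{BB} = 0.000911 m/kN.
Compatibility — the spring shortens by R_B/k under the reaction it provides: δ_0 − R_B·δ_{BB} = R_B/k. With 1/k = 0.000147 m/kN, R_B = δ_0 / (δ_{BB} + 1/k) = 0.020079 / (0.000911 + 0.000147) = 18.97 kN.
Moment equilibrium about A: M_A = Σ(load moments about A) − R_B·L = 117.5 − 18.97×6 = 3.678 kN·m.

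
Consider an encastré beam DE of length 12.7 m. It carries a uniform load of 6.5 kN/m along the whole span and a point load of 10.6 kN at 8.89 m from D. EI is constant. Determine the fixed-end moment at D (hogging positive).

Take the two fixed-end moments M_D, M_E as redundants; the released structure is the simple span DE.
Simple-span end rotations at D and E under the given loads:
  at D: UDL 6.5: wL³/(24EI) = 554.8/EI
  at E: UDL 6.5: wL³/(24EI) = 554.8/EI
  at D: point load 10.6 at a = 8.89: Pab(L + b)/(6LEI) = 77.79/EI
  at E: point load 10.6 at a = 8.89: Pab(L + a)/(6LEI) = 101.7/EI
  θ_D0 = 632.6/EI,  θ_E0 = 656.5/EI
Flexibility coefficients: a unit moment at one end gives L/(3EI) there and L/(6EI) at the far end, so f₁₁ = f₂₂ = 4.233/EI and f₁₂ = f₂₁ = 2.117/EI.
Compatibility — zero rotation at each built-in end:
  4.233 M_D + 2.117 M_E = 632.6
  2.117 M_D + 4.233 M_E = 656.5
Solving the pair gives M_D = 95.85 kN·m and M_E = 107.2 kN·m (hogging).

M_D = 95.85 kN·m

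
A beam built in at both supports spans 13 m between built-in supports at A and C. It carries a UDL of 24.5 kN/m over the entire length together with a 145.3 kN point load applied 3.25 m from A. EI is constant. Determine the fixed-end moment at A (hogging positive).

Release both end moments; the primary structure is a simply-supported span AC with redundants M_A and M_C.
Simple-span end rotations at A and C under the given loads:
  at A: UDL 24.5: wL³/(24EI) = 2243/EI
  at C: UDL 24.5: wL³/(24EI) = 2243/EI
  at A: point load 145.3 at a = 3.25: Pab(L + b)/(6LEI) = 1343/EI
  at C: point load 145.3 at a = 3.25: Pab(L + a)/(6LEI) = 959.2/EI
  θ_A0 = 3586/EI,  θ_C0 = 3202/EI
Flexibility coefficients: a unit moment at one end gives L/(3EI) there and L/(6EI) at the far end, so f₁₁ = f₂₂ = 4.333/EI and f₁₂ = f₂₁ = 2.167/EI.
Compatibility — zero rotation at each built-in end:
  4.333 M_A + 2.167 M_C = 3586
  2.167 M_A + 4.333 M_C = 3202
Solving the pair gives M_A = 610.7 kN·m and M_C = 433.6 kN·m (hogging).

M_A = 610.7 kN·m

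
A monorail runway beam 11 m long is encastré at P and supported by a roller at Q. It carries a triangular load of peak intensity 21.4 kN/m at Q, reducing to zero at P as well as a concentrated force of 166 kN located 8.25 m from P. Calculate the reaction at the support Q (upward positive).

Choose R_Q as the redundant. The primary structure is the cantilever fixed at P.
Free-end deflection of the primary structure under the applied loading (downward +):
  triangular load, peak 21.4 at the free end: 11w₀L⁴/(120EI) = 28721/EI
  point load 166 at a = 8.25: Pa²(3L − a)/(6EI) = 46606/EI
  δ_0 = 75327/EI
Flexibility coefficient — unit upward force at Q: δ_{QQ} = L³/(3EI) = 443.7/EI.
The prop prevents deflection at Q: R_Q = δ_0/δ_{QQ} = 75327/443.7 = 169.8 kN.

R_Q = 169.8 kN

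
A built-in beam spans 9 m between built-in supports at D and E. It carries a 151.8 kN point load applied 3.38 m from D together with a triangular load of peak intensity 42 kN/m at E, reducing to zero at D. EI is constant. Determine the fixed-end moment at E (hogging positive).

M_E = 290.4 kN·m

Release both end moments; the primary structure is a simply-supported span DE with redundants M_D and M_E.
Simple-span end rotations at D and E under the given loads:
  at D: point load 151.8 at a = 3.38: Pab(L + b)/(6LEI) = 780.7/EI
  at E: point load 151.8 at a = 3.38: Pab(L + a)/(6LEI) = 661.1/EI
  at D: triangular load, peak 42: 7w₀L³/(360EI) = 595.4/EI
  at E: triangular load, peak 42: w₀L³/(45EI) = 680.4/EI
  θ_D0 = 1376/EI,  θ_E0 = 1341/EI
Flexibility coefficients: a unit moment at one end gives L/(3EI) there and L/(6EI) at the far end, so f₁₁ = f₂₂ = 3/EI and f₁₂ = f₂₁ = 1.5/EI.
Compatibility — zero rotation at each built-in end:
  3 M_D + 1.5 M_E = 1376
  1.5 M_D + 3 M_E = 1341
Solving the pair gives M_D = 313.5 kN·m and M_E = 290.4 kN·m (hogging).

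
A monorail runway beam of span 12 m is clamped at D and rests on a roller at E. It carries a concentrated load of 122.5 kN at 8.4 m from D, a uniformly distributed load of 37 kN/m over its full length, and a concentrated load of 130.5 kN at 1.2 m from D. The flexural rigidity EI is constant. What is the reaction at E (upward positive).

Release the roller at E. Primary structure: cantilever fixed at D.
Free-end deflection of the primary structure under the applied loading (downward +):
  point load 122.5 at a = 8.4: Pa²(3L − a)/(6EI) = 39761/EI
  UDL 37: wL⁴/(8EI) = 95904/EI
  point load 130.5 at a = 1.2: Pa²(3L − a)/(6EI) = 1090/EI
  δ_0 = 136754/EI
Tip deflection under a unit load at E: L³/(3EI) = 576/EI.
Compatibility at E: δ_0 − R_E·δ_{EE} = 0, so R_E = 136754/576 = 237.4 kN.

R_E = 237.4 kN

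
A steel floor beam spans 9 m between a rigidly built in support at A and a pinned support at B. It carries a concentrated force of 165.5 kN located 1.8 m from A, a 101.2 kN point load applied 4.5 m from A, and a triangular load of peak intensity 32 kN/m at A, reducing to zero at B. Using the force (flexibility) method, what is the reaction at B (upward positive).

R_B = 69.69 kN

Remove the prop at B; the released (primary) structure is a cantilever built in at A.
Downward deflection at the released point B due to the loads:
  point load 165.5 at a = 1.8: Pa²(3L − a)/(6EI) = 2252/EI
  point load 101.2 at a = 4.5: Pa²(3L − a)/(6EI) = 7685/EI
  triangular load, peak 32 at the fixed end: w₀L⁴/(30EI) = 6998/EI
  δ_0 = 16935/EI
Flexibility coefficient — unit upward force at B: δ_{BB} = L³/(3EI) = 243/EI.
Compatibility at B: δ_0 − R_B·δ_{BB} = 0, so R_B = 16935/243 = 69.69 kN.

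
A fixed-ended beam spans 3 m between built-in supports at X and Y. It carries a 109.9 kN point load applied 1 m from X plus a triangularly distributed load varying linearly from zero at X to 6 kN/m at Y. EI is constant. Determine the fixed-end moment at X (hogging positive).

M_X = 50.64 kN·m

Release both end moments; the primary structure is a simply-supported span XY with redundants M_X and M_Y.
End rotations of the released simple span under the applied load (×1/EI):
  at X: point load 109.9 at a = 1: Pab(L + b)/(6LEI) = 61.06/EI
  at Y: point load 109.9 at a = 1: Pab(L + a)/(6LEI) = 48.84/EI
  at X: triangular load, peak 6: 7w₀L³/(360EI) = 3.15/EI
  at Y: triangular load, peak 6: w₀L³/(45EI) = 3.6/EI
  θ_X0 = 64.21/EI,  θ_Y0 = 52.44/EI
Flexibility coefficients: a unit moment at one end gives L/(3EI) there and L/(6EI) at the far end, so f₁₁ = f₂₂ = 1/EI and f₁₂ = f₂₁ = 0.5/EI.
Compatibility — zero rotation at each built-in end:
  1 M_X + 0.5 M_Y = 64.21
  0.5 M_X + 1 M_Y = 52.44
Solving the pair gives M_X = 50.64 kN·m and M_Y = 27.12 kN·m (hogging).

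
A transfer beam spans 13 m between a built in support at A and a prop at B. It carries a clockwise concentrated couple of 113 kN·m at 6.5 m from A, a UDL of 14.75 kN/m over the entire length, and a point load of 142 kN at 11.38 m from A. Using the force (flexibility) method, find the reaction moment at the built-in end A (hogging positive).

Release the roller at B. Primary structure: cantilever fixed at A.
Free-end deflection of the primary structure under the applied loading (downward +):
  clockwise couple 113 at a = 6.5: M₀a(2L − a)/(2EI) = 7161/EI
  UDL 14.75: wL⁴/(8EI) = 52659/EI
  point load 142 at a = 11.38: Pa²(3L − a)/(6EI) = 84654/EI
  δ_0 = 144474/EI
Flexibility coefficient — unit upward force at B: δ_{BB} = L³/(3EI) = 732.3/EI.
The prop prevents deflection at B: R_B = δ_0/δ_{BB} = 144474/732.3 = 197.3 kN.
Moment equilibrium about A: M_A = Σ(load moments about A) − R_B·L = 2975 − 197.3×13 = 410.7 kN·m.

M_A = 410.7 kN·m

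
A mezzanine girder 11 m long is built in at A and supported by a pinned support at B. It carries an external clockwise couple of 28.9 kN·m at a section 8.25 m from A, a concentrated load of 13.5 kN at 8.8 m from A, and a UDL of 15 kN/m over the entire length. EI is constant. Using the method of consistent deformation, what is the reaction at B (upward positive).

Take the reaction at B as the redundant and release it; the primary structure is a cantilever fixed at A.
Free-end deflection of the primary structure under the applied loading (downward +):
  clockwise couple 28.9 at a = 8.25: M₀a(2L − a)/(2EI) = 1639/EI
  point load 13.5 at a = 8.8: Pa²(3L − a)/(6EI) = 4217/EI
  UDL 15: wL⁴/(8EI) = 27452/EI
  δ_0 = 33308/EI
Tip deflection under a unit load at B: L³/(3EI) = 443.7/EI.
Compatibility at B: δ_0 − R_B·δ_{BB} = 0, so R_B = 33308/443.7 = 75.07 kN.

R_B = 75.07 kN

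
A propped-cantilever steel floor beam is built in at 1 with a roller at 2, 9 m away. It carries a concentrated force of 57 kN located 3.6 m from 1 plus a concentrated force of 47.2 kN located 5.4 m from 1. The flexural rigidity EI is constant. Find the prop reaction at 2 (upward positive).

Take the reaction at 2 as the redundant and release it; the primary structure is a cantilever fixed at 1.
Free-end deflection of the primary structure under the applied loading (downward +):
  point load 57 at a = 3.6: Pa²(3L − a)/(6EI) = 2881/EI
  point load 47.2 at a = 5.4: Pa²(3L − a)/(6EI) = 4955/EI
  δ_0 = 7836/EI
Flexibility coefficient — unit upward force at 2: δ_{22} = L³/(3EI) = 243/EI.
The prop prevents deflection at 2: R_2 = δ_0/δ_{22} = 7836/243 = 32.25 kN.

R_2 = 32.25 kN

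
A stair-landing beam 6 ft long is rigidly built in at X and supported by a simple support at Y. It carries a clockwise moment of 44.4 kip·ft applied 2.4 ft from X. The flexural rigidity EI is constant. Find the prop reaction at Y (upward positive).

R_Y = 7.104 kip

Remove the prop at Y; the released (primary) structure is a cantilever built in at X.
Deflection at Y on the released cantilever, summing each load's contribution:
  clockwise couple 44.4 at a = 2.4: M₀a(2L − a)/(2EI) = 511.5/EI
Tip deflection under a unit load at Y: L³/(3EI) = 72/EI.
Compatibility at Y: δ_0 − R_Y·δ_{YY} = 0, so R_Y = 511.5/72 = 7.104 kip.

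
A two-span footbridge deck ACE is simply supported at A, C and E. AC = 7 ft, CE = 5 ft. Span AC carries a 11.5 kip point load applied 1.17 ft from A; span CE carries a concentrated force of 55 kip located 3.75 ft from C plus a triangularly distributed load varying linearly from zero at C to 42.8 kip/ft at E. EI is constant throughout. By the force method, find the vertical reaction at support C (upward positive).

R_C = 66.17 kip

Insert a hinge at C; M_C is the redundant, and each span becomes simply supported.
End slopes at the hinge C, treating each span as simply supported:
  span AC: point load 11.5 at a = 1.17: Pab(L + a)/(6LEI) = 15.26/EI
  span CE: point load 55 at a = 3.75: Pab(L + b)/(6LEI) = 53.71/EI
  span CE: triangular load, peak 42.8: 7w₀L³/(360EI) = 104/EI
  relative rotation θ_0 = (15.26 + 157.7)/EI = 173/EI
A unit hogging moment at C produces rotation L₁/(3EI) + L₂/(3EI) = 4/EI.
Slope continuity at C: θ_0 = M_C·4/EI, so M_C = 173/4 = 43.25 kip·ft (hogging).
Span AC, ΣM about A with M_C applied at C: R_C^{AC}·7 = 13.46 + 43.25, so R_C^{AC} = 8.101 kip and R_A = 11.5 − 8.101 = 3.399 kip.
Span CE, ΣM about E: R_C^{CE}·5 = 247.1 + 43.25, so R_C^{CE} = 58.07 kip and R_E = 162 − 58.07 = 103.9 kip.
R_C = 8.101 + 58.07 = 66.17 kip.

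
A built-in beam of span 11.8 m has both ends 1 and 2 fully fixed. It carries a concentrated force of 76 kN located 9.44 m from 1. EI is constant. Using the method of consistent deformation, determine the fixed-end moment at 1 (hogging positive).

Take the two fixed-end moments M_1, M_2 as redundants; the released structure is the simple span 12.
End rotations of the released simple span under the applied load (×1/EI):
  at 1: point load 76 at a = 9.44: Pab(L + b)/(6LEI) = 338.6/EI
  at 2: point load 76 at a = 9.44: Pab(L + a)/(6LEI) = 507.9/EI
  θ_10 = 338.6/EI,  θ_20 = 507.9/EI
Flexibility coefficients: a unit moment at one end gives L/(3EI) there and L/(6EI) at the far end, so f₁₁ = f₂₂ = 3.933/EI and f₁₂ = f₂₁ = 1.967/EI.
Compatibility — zero rotation at each built-in end:
  3.933 M_1 + 1.967 M_2 = 338.6
  1.967 M_1 + 3.933 M_2 = 507.9
Solving the pair gives M_1 = 28.7 kN·m and M_2 = 114.8 kN·m (hogging).

M_1 = 28.7 kN·m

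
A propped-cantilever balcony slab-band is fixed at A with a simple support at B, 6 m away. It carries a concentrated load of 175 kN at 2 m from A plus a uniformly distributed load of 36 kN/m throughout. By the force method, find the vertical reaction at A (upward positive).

R_A = 284.1 kN

Take the reaction at B as the redundant and release it; the primary structure is a cantilever fixed at A.
Downward deflection at the released point B due to the loads:
  point load 175 at a = 2: Pa²(3L − a)/(6EI) = 1867/EI
  UDL 36: wL⁴/(8EI) = 5832/EI
  δ_0 = 7699/EI
Tip deflection under a unit load at B: L³/(3EI) = 72/EI.
Compatibility at B: δ_0 − R_B·δ_{BB} = 0, so R_B = 7699/72 = 106.9 kN.
Vertical equilibrium: R_A = ΣP − R_B = 391 − 106.9 = 284.1 kN.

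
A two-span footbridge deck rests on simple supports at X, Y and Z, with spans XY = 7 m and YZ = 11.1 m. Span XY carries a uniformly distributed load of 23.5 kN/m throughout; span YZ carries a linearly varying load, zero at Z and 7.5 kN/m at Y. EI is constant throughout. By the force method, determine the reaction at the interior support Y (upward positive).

Insert a hinge at Y; M_Y is the redundant, and each span becomes simply supported.
Discontinuity in slope at Y on the released structure — sum the simple-span end rotations:
  span XY: UDL 23.5: wL³/(24EI) = 335.9/EI
  span YZ: triangular load, peak 7.5: w₀L³/(45EI) = 227.9/EI
  relative rotation θ_0 = (335.9 + 227.9)/EI = 563.8/EI
A unit hogging moment at Y produces rotation L₁/(3EI) + L₂/(3EI) = 6.033/EI.
Compatibility: M_Y·(L₁+L₂)/(3EI) = θ_0, giving M_Y = 93.45 kN·m (hogging).
Span XY, ΣM about X with M_Y applied at Y: R_Y^{XY}·7 = 575.8 + 93.45, so R_Y^{XY} = 95.6 kN and R_X = 164.5 − 95.6 = 68.9 kN.
Span YZ, ΣM about Z: R_Y^{YZ}·11.1 = 308 + 93.45, so R_Y^{YZ} = 36.17 kN and R_Z = 41.62 − 36.17 = 5.456 kN.
R_Y = 95.6 + 36.17 = 131.8 kN.

R_Y = 131.8 kN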